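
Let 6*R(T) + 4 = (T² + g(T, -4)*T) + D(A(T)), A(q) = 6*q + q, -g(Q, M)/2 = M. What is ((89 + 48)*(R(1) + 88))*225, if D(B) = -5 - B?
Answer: 5353275/2 ≈ 2.6766e+6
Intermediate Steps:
g(Q, M) = -2*M
A(q) = 7*q
R(T) = -3/2 + T/6 + T²/6 (R(T) = -⅔ + ((T² + (-2*(-4))*T) + (-5 - 7*T))/6 = -⅔ + ((T² + 8*T) + (-5 - 7*T))/6 = -⅔ + (-5 + T + T²)/6 = -⅔ + (-⅚ + T/6 + T²/6) = -3/2 + T/6 + T²/6)
((89 + 48)*(R(1) + 88))*225 = ((89 + 48)*((-3/2 + (⅙)*1 + (⅙)*1²) + 88))*225 = (137*((-3/2 + ⅙ + (⅙)*1) + 88))*225 = (137*((-3/2 + ⅙ + ⅙) + 88))*225 = (137*(-7/6 + 88))*225 = (137*(521/6))*225 = (71377/6)*225 = 5353275/2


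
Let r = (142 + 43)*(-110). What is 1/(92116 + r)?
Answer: 1/71766 ≈ 1.3934e-5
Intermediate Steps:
r = -20350 (r = 185*(-110) = -20350)
1/(92116 + r) = 1/(92116 - 20350) = 1/71766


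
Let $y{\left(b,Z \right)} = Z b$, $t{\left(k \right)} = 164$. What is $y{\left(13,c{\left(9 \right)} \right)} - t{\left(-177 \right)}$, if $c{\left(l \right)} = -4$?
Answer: $-216$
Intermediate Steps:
$y{\left(13,c{\left(9 \right)} \right)} - t{\left(-177 \right)} = \left(-4\right) 13 - 164 = -52 - 164 = -216$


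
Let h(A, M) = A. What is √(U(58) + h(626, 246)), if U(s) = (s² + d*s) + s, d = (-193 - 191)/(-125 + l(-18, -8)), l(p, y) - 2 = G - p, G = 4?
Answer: 4*√2721445/101 ≈ 65.334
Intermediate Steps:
l(p, y) = 6 - p (l(p, y) = 2 + (4 - p) = 6 - p)
d = 384/101 (d = (-193 - 191)/(-125 + (6 - 1*(-18))) = -384/(-125 + (6 + 18)) = -384/(-125 + 24) = -384/(-101) = -384*(-1/101) = 384/101 ≈ 3.8020)
U(s) = s² + 485*s/101 (U(s) = (s² + 384*s/101) + s = s² + 485*s/101)
√(U(58) + h(626, 246)) = √((1/101)*58*(485 + 101*58) + 626) = √((1/101)*58*(485 + 5858) + 626) = √((1/101)*58*6343 + 626) = √(367894/101 + 626) = √(431120/101) = 4*√2721445/101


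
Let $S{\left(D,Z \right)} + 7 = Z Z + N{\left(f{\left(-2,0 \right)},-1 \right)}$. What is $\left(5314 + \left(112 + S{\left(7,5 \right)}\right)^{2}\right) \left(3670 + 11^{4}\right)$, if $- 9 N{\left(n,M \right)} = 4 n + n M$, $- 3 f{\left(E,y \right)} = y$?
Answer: $406760554$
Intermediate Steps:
$f{\left(E,y \right)} = - \frac{y}{3}$
$N{\left(n,M \right)} = - \frac{4 n}{9} - \frac{M n}{9}$ ($N{\left(n,M \right)} = - \frac{4 n + n M}{9} = - \frac{4 n + M n}{9} = - \frac{4 n}{9} - \frac{M n}{9}$)
$S{\left(D,Z \right)} = -7 + Z^{2}$ ($S{\left(D,Z \right)} = -7 + \left(Z Z - \frac{\left(- \frac{1}{3}\right) 0 \left(4 - 1\right)}{9}\right) = -7 + \left(Z^{2} - 0 \cdot 3\right) = -7 + \left(Z^{2} + 0\right) = -7 + Z^{2}$)
$\left(5314 + \left(112 + S{\left(7,5 \right)}\right)^{2}\right) \left(3670 + 11^{4}\right) = \left(5314 + \left(112 - \left(7 - 5^{2}\right)\right)^{2}\right) \left(3670 + 11^{4}\right) = \left(5314 + \left(112 + \left(-7 + 25\right)\right)^{2}\right) \left(3670 + 14641\right) = \left(5314 + \left(112 + 18\right)^{2}\right) 18311 = \left(5314 + 130^{2}\right) 18311 = \left(5314 + 16900\right) 18311 = 22214 \cdot 18311 = 406760554$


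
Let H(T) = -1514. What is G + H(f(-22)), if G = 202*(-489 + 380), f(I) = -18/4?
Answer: -23532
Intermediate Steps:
f(I) = -9/2 (f(I) = -18*¼ = -9/2)
G = -22018 (G = 202*(-109) = -22018)
G + H(f(-22)) = -22018 - 1514 = -23532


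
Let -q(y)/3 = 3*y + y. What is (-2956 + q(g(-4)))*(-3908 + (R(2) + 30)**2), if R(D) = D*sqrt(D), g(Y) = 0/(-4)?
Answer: 8868000 - 354720*sqrt(2) ≈ 8.3664e+6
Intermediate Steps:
g(Y) = 0 (g(Y) = 0*(-1/4) = 0)
R(D) = D**(3/2)
q(y) = -12*y (q(y) = -3*(3*y + y) = -12*y)
(-2956 + q(g(-4)))*(-3908 + (R(2) + 30)**2) = (-2956 - 12*0)*(-3908 + (2**(3/2) + 30)**2) = (-2956 + 0)*(-3908 + (2*sqrt(2) + 30)**2) = -2956*(-3908 + (30 + 2*sqrt(2))**2) = 11552048 - 2956*(30 + 2*sqrt(2))**2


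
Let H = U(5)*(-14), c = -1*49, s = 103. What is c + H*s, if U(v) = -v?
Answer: 7161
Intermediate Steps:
c = -49
H = 70 (H = -1*5*(-14) = -5*(-14) = 70)
c + H*s = -49 + 70*103 = -49 + 7210 = 7161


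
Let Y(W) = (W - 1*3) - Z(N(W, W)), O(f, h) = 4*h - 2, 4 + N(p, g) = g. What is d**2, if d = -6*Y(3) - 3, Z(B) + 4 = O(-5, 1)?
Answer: 225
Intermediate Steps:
N(p, g) = -4 + g
O(f, h) = -2 + 4*h
Z(B) = -2 (Z(B) = -4 + (-2 + 4*1) = -4 + (-2 + 4) = -4 + 2 = -2)
Y(W) = -1 + W (Y(W) = (W - 1*3) - 1*(-2) = (W - 3) + 2 = (-3 + W) + 2 = -1 + W)
d = -15 (d = -6*(-1 + 3) - 3 = -6*2 - 3 = -12 - 3 = -15)
d**2 = (-15)**2 = 225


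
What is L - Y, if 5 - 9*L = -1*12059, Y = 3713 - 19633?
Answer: 155344/9 ≈ 17260.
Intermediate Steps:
Y = -15920
L = 12064/9 (L = 5/9 - (-1)*12059/9 = 5/9 - ⅑*(-12059) = 5/9 + 12059/9 = 12064/9 ≈ 1340.4)
L - Y = 12064/9 - 1*(-15920) = 12064/9 + 15920 = 155344/9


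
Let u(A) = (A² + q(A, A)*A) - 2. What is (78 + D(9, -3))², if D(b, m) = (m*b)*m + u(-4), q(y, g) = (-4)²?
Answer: 11881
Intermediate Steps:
q(y, g) = 16
u(A) = -2 + A² + 16*A (u(A) = (A² + 16*A) - 2 = -2 + A² + 16*A)
D(b, m) = -50 + b*m² (D(b, m) = (m*b)*m + (-2 + (-4)² + 16*(-4)) = (b*m)*m + (-2 + 16 - 64) = b*m² - 50 = -50 + b*m²)
(78 + D(9, -3))² = (78 + (-50 + 9*(-3)²))² = (78 + (-50 + 9*9))² = (78 + (-50 + 81))² = (78 + 31)² = 109² = 11881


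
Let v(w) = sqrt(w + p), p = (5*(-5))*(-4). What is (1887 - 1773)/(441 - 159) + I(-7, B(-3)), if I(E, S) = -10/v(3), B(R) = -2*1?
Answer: 19/47 - 10*sqrt(103)/103 ≈ -0.58107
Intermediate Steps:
p = 100 (p = -25*(-4) = 100)
v(w) = sqrt(100 + w) (v(w) = sqrt(w + 100) = sqrt(100 + w))
B(R) = -2
I(E, S) = -10*sqrt(103)/103 (I(E, S) = -10/sqrt(100 + 3) = -10*sqrt(103)/103)
(1887 - 1773)/(441 - 159) + I(-7, B(-3)) = (1887 - 1773)/(441 - 159) - 10*sqrt(103)/103 = 114/282 - 10*sqrt(103)/103 = 114*(1/282) - 10*sqrt(103)/103 = 19/47 - 10*sqrt(103)/103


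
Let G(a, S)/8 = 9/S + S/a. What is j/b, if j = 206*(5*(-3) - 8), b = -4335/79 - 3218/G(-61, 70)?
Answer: -3257176004/233658815 ≈ -13.940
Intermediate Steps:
G(a, S) = 72/S + 8*S/a (G(a, S) = 8*(9/S + S/a) = 72/S + 8*S/a)
b = 233658815/687458 (b = -4335/79 - 3218/(72/70 + 8*70/(-61)) = -4335*1/79 - 3218/(72*(1/70) + 8*70*(-1/61)) = -4335/79 - 3218/(36/35 - 560/61) = -4335/79 - 3218/(-17404/2135) = -4335/79 - 3218*(-2135/17404) = -4335/79 + 3435215/8702 = 233658815/687458 ≈ 339.89)
j = -4738 (j = 206*(-15 - 8) = 206*(-23) = -4738)
j/b = -4738/233658815/687458 = -4738*687458/233658815 = -3257176004/233658815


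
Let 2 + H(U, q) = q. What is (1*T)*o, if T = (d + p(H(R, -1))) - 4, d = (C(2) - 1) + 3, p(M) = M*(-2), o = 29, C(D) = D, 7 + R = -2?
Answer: 174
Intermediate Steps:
R = -9 (R = -7 - 2 = -9)
H(U, q) = -2 + q
p(M) = -2*M
d = 4 (d = (2 - 1) + 3 = 1 + 3 = 4)
T = 6 (T = (4 - 2*(-2 - 1)) - 4 = (4 - 2*(-3)) - 4 = (4 + 6) - 4 = 10 - 4 = 6)
(1*T)*o = (1*6)*29 = 6*29 = 174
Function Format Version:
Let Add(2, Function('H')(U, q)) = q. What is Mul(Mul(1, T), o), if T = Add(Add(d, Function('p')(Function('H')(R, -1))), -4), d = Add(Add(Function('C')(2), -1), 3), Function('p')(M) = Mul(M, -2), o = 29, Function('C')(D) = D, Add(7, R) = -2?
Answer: 174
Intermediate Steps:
R = -9 (R = Add(-7, -2) = -9)
Function('H')(U, q) = Add(-2, q)
Function('p')(M) = Mul(-2, M)
d = 4 (d = Add(Add(2, -1), 3) = Add(1, 3) = 4)
T = 6 (T = Add(Add(4, Mul(-2, Add(-2, -1))), -4) = Add(Add(4, Mul(-2, -3)), -4) = Add(Add(4, 6), -4) = Add(10, -4) = 6)
Mul(Mul(1, T), o) = Mul(Mul(1, 6), 29) = Mul(6, 29) = 174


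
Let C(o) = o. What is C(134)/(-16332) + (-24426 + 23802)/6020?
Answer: -1374731/12289830 ≈ -0.11186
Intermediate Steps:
C(134)/(-16332) + (-24426 + 23802)/6020 = 134/(-16332) + (-24426 + 23802)/6020 = 134*(-1/16332) - 624*1/6020 = -67/8166 - 156/1505 = -1374731/12289830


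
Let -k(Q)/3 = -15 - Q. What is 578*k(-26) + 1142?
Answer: -17932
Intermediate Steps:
k(Q) = 45 + 3*Q (k(Q) = -3*(-15 - Q) = 45 + 3*Q)
578*k(-26) + 1142 = 578*(45 + 3*(-26)) + 1142 = 578*(45 - 78) + 1142 = 578*(-33) + 1142 = -19074 + 1142 = -17932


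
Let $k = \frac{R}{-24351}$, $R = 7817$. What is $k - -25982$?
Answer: $\frac{632679865}{24351} \approx 25982.0$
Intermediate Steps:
$k = - \frac{7817}{24351}$ ($k = \frac{7817}{-24351} = 7817 \left(- \frac{1}{24351}\right) = - \frac{7817}{24351} \approx -0.32101$)
$k - -25982 = - \frac{7817}{24351} - -25982 = - \frac{7817}{24351} + 25982 = \frac{632679865}{24351}$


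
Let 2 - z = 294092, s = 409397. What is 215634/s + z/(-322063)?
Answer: 189847296672/131851626011 ≈ 1.4399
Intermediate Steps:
z = -294090 (z = 2 - 1*294092 = 2 - 294092 = -294090)
215634/s + z/(-322063) = 215634/409397 - 294090/(-322063) = 215634*(1/409397) - 294090*(-1/322063) = 215634/409397 + 294090/322063 = 189847296672/131851626011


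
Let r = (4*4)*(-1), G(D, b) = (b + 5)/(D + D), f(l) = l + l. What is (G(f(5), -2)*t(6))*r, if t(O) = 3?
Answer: -36/5 ≈ -7.2000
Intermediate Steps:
f(l) = 2*l
G(D, b) = (5 + b)/(2*D) (G(D, b) = (5 + b)/((2*D)) = (5 + b)*(1/(2*D)) = (5 + b)/(2*D))
r = -16 (r = 16*(-1) = -16)
(G(f(5), -2)*t(6))*r = (((5 - 2)/(2*((2*5))))*3)*(-16) = (((½)*3/10)*3)*(-16) = (((½)*(⅒)*3)*3)*(-16) = ((3/20)*3)*(-16) = (9/20)*(-16) = -36/5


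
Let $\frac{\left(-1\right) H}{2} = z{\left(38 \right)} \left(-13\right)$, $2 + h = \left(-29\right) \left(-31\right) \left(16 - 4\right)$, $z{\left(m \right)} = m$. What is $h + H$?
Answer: $11774$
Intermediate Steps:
$h = 10786$ ($h = -2 + \left(-29\right) \left(-31\right) \left(16 - 4\right) = -2 + 899 \left(16 - 4\right) = -2 + 899 \cdot 12 = -2 + 10788 = 10786$)
$H = 988$ ($H = - 2 \cdot 38 \left(-13\right) = \left(-2\right) \left(-494\right) = 988$)
$h + H = 10786 + 988 = 11774$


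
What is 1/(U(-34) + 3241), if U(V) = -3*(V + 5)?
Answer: 1/3328 ≈ 0.00030048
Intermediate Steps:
U(V) = -15 - 3*V (U(V) = -3*(5 + V) = -15 - 3*V)
1/(U(-34) + 3241) = 1/((-15 - 3*(-34)) + 3241) = 1/((-15 + 102) + 3241) = 1/(87 + 3241) = 1/3328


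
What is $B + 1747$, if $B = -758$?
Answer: $989$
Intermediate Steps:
$B + 1747 = -758 + 1747 = 989$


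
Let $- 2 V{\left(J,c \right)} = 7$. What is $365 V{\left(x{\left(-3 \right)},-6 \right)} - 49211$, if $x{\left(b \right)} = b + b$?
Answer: $- \frac{100977}{2} \approx -50489.0$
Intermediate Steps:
$x{\left(b \right)} = 2 b$
$V{\left(J,c \right)} = - \frac{7}{2}$ ($V{\left(J,c \right)} = \left(- \frac{1}{2}\right) 7 = - \frac{7}{2}$)
$365 V{\left(x{\left(-3 \right)},-6 \right)} - 49211 = 365 \left(- \frac{7}{2}\right) - 49211 = - \frac{2555}{2} - 49211 = - \frac{100977}{2}$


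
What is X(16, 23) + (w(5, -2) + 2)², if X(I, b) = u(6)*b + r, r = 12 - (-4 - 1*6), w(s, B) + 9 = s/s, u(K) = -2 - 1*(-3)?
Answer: 81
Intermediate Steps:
u(K) = 1 (u(K) = -2 + 3 = 1)
w(s, B) = -8 (w(s, B) = -9 + s/s = -9 + 1 = -8)
r = 22 (r = 12 - (-4 - 6) = 12 - 1*(-10) = 12 + 10 = 22)
X(I, b) = 22 + b (X(I, b) = 1*b + 22 = b + 22 = 22 + b)
X(16, 23) + (w(5, -2) + 2)² = (22 + 23) + (-8 + 2)² = 45 + (-6)² = 45 + 36 = 81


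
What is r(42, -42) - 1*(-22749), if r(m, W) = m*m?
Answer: 24513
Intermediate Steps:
r(m, W) = m**2
r(42, -42) - 1*(-22749) = 42**2 - 1*(-22749) = 1764 + 22749 = 24513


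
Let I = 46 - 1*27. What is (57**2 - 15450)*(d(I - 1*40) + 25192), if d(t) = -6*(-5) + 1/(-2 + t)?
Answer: -7077861105/23 ≈ -3.0773e+8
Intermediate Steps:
I = 19 (I = 46 - 27 = 19)
d(t) = 30 + 1/(-2 + t)
(57**2 - 15450)*(d(I - 1*40) + 25192) = (57**2 - 15450)*((-59 + 30*(19 - 1*40))/(-2 + (19 - 1*40)) + 25192) = (3249 - 15450)*((-59 + 30*(19 - 40))/(-2 + (19 - 40)) + 25192) = -12201*((-59 + 30*(-21))/(-2 - 21) + 25192) = -12201*((-59 - 630)/(-23) + 25192) = -12201*(-1/23*(-689) + 25192) = -12201*(689/23 + 25192) = -12201*580105/23 = -7077861105/23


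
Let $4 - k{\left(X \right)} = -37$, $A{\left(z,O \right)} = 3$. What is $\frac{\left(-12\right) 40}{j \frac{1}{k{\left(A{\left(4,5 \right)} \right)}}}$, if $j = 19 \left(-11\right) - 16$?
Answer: $\frac{1312}{15} \approx 87.467$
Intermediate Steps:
$k{\left(X \right)} = 41$ ($k{\left(X \right)} = 4 - -37 = 4 + 37 = 41$)
$j = -225$ ($j = -209 - 16 = -225$)
$\frac{\left(-12\right) 40}{j \frac{1}{k{\left(A{\left(4,5 \right)} \right)}}} = \frac{\left(-12\right) 40}{\left(-225\right) \frac{1}{41}} = - \frac{480}{\left(-225\right) \frac{1}{41}} = - \frac{480}{- \frac{225}{41}} = \left(-480\right) \left(- \frac{41}{225}\right) = \frac{1312}{15}$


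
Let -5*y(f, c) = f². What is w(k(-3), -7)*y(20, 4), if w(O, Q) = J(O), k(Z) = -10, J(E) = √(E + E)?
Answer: -160*I*√5 ≈ -357.77*I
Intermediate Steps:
y(f, c) = -f²/5
J(E) = √2*√E (J(E) = √(2*E) = √2*√E)
w(O, Q) = √2*√O
w(k(-3), -7)*y(20, 4) = (√2*√(-10))*(-⅕*20²) = (√2*(I*√10))*(-⅕*400) = (2*I*√5)*(-80) = -160*I*√5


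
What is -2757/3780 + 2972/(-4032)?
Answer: -7391/5040 ≈ -1.4665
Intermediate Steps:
-2757/3780 + 2972/(-4032) = -2757*1/3780 + 2972*(-1/4032) = -919/1260 - 743/1008 = -7391/5040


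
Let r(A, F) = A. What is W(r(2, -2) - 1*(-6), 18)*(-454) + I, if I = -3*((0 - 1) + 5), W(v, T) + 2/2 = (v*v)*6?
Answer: -173894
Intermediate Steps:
W(v, T) = -1 + 6*v**2 (W(v, T) = -1 + (v*v)*6 = -1 + v**2*6 = -1 + 6*v**2)
I = -12 (I = -3*(-1 + 5) = -3*4 = -12)
W(r(2, -2) - 1*(-6), 18)*(-454) + I = (-1 + 6*(2 - 1*(-6))**2)*(-454) - 12 = (-1 + 6*(2 + 6)**2)*(-454) - 12 = (-1 + 6*8**2)*(-454) - 12 = (-1 + 6*64)*(-454) - 12 = (-1 + 384)*(-454) - 12 = 383*(-454) - 12 = -173882 - 12 = -173894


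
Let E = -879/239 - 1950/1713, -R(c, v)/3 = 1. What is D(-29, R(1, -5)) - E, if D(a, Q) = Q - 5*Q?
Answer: 2294887/136469 ≈ 16.816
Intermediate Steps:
R(c, v) = -3 (R(c, v) = -3*1 = -3)
D(a, Q) = -4*Q
E = -657259/136469 (E = -879*1/239 - 1950*1/1713 = -879/239 - 650/571 = -657259/136469 ≈ -4.8162)
D(-29, R(1, -5)) - E = -4*(-3) - 1*(-657259/136469) = 12 + 657259/136469 = 2294887/136469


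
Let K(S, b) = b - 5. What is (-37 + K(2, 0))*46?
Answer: -1932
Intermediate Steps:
K(S, b) = -5 + b
(-37 + K(2, 0))*46 = (-37 + (-5 + 0))*46 = (-37 - 5)*46 = -42*46 = -1932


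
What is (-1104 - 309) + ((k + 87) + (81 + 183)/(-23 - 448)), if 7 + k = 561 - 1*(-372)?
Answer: -62888/157 ≈ -400.56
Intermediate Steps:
k = 926 (k = -7 + (561 - 1*(-372)) = -7 + (561 + 372) = -7 + 933 = 926)
(-1104 - 309) + ((k + 87) + (81 + 183)/(-23 - 448)) = (-1104 - 309) + ((926 + 87) + (81 + 183)/(-23 - 448)) = -1413 + (1013 + 264/(-471)) = -1413 + (1013 + 264*(-1/471)) = -1413 + (1013 - 88/157) = -1413 + 158953/157 = -62888/157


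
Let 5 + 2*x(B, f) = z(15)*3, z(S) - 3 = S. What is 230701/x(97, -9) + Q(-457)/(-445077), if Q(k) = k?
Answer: 205359440347/21808773 ≈ 9416.4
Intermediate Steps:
z(S) = 3 + S
x(B, f) = 49/2 (x(B, f) = -5/2 + ((3 + 15)*3)/2 = -5/2 + (18*3)/2 = -5/2 + (1/2)*54 = -5/2 + 27 = 49/2)
230701/x(97, -9) + Q(-457)/(-445077) = 230701/(49/2) - 457/(-445077) = 230701*(2/49) - 457*(-1/445077) = 461402/49 + 457/445077 = 205359440347/21808773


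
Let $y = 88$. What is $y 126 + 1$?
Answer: $11089$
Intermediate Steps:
$y 126 + 1 = 88 \cdot 126 + 1 = 11088 + 1 = 11089$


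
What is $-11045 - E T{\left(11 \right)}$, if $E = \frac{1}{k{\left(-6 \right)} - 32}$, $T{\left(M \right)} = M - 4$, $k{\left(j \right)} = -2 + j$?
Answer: $- \frac{441793}{40} \approx -11045.0$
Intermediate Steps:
$T{\left(M \right)} = -4 + M$
$E = - \frac{1}{40}$ ($E = \frac{1}{\left(-2 - 6\right) - 32} = \frac{1}{-8 - 32} = \frac{1}{-40} = - \frac{1}{40} \approx -0.025$)
$-11045 - E T{\left(11 \right)} = -11045 - - \frac{-4 + 11}{40} = -11045 - \left(- \frac{1}{40}\right) 7 = -11045 - - \frac{7}{40} = -11045 + \frac{7}{40} = - \frac{441793}{40}$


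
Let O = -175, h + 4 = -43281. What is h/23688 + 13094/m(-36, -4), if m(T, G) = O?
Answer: -6484603/84600 ≈ -76.650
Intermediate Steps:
h = -43285 (h = -4 - 43281 = -43285)
m(T, G) = -175
h/23688 + 13094/m(-36, -4) = -43285/23688 + 13094/(-175) = -43285*1/23688 + 13094*(-1/175) = -43285/23688 - 13094/175 = -6484603/84600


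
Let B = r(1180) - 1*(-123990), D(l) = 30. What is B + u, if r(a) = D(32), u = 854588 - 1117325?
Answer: -138717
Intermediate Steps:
u = -262737
r(a) = 30
B = 124020 (B = 30 - 1*(-123990) = 30 + 123990 = 124020)
B + u = 124020 - 262737 = -138717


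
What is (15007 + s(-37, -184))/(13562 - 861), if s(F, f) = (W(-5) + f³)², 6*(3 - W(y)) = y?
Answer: 1397040204294253/457236 ≈ 3.0554e+9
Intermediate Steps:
W(y) = 3 - y/6
s(F, f) = (23/6 + f³)² (s(F, f) = ((3 - ⅙*(-5)) + f³)² = ((3 + ⅚) + f³)² = (23/6 + f³)²)
(15007 + s(-37, -184))/(13562 - 861) = (15007 + (23 + 6*(-184)³)²/36)/(13562 - 861) = (15007 + (23 + 6*(-6229504))²/36)/12701 = (15007 + (23 - 37377024)²/36)*(1/12701) = (15007 + (1/36)*(-37377001)²)*(1/12701) = (15007 + (1/36)*1397040203754001)*(1/12701) = (15007 + 1397040203754001/36)*(1/12701) = (1397040204294253/36)*(1/12701) = 1397040204294253/457236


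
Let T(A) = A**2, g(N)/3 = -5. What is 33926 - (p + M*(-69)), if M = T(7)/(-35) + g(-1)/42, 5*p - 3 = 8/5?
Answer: 11831343/350 ≈ 33804.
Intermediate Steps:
p = 23/25 (p = 3/5 + (8/5)/5 = 3/5 + (8*(1/5))/5 = 3/5 + (1/5)*(8/5) = 3/5 + 8/25 = 23/25 ≈ 0.92000)
g(N) = -15 (g(N) = 3*(-5) = -15)
M = -123/70 (M = 7**2/(-35) - 15/42 = 49*(-1/35) - 15*1/42 = -7/5 - 5/14 = -123/70 ≈ -1.7571)
33926 - (p + M*(-69)) = 33926 - (23/25 - 123/70*(-69)) = 33926 - (23/25 + 8487/70) = 33926 - 1*42757/350 = 33926 - 42757/350 = 11831343/350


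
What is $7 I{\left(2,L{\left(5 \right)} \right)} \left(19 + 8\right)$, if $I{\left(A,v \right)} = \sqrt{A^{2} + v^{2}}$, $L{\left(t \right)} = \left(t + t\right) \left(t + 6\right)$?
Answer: $378 \sqrt{3026} \approx 20793.0$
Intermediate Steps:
$L{\left(t \right)} = 2 t \left(6 + t\right)$
$7 I{\left(2,L{\left(5 \right)} \right)} \left(19 + 8\right) = 7 \sqrt{2^{2} + \left(2 \cdot 5 \left(6 + 5\right)\right)^{2}} \left(19 + 8\right) = 7 \sqrt{4 + \left(2 \cdot 5 \cdot 11\right)^{2}} \cdot 27 = 7 \sqrt{4 + 110^{2}} \cdot 27 = 7 \sqrt{4 + 12100} \cdot 27 = 7 \sqrt{12104} \cdot 27 = 7 \cdot 2 \sqrt{3026} \cdot 27 = 14 \sqrt{3026} \cdot 27 = 378 \sqrt{3026}$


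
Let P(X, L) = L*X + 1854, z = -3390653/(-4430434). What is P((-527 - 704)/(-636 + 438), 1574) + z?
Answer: 5105715281509/438612966 ≈ 11641.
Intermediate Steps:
z = 3390653/4430434 (z = -3390653*(-1/4430434) = 3390653/4430434 ≈ 0.76531)
P(X, L) = 1854 + L*X
P((-527 - 704)/(-636 + 438), 1574) + z = (1854 + 1574*((-527 - 704)/(-636 + 438))) + 3390653/4430434 = (1854 + 1574*(-1231/(-198))) + 3390653/4430434 = (1854 + 1574*(-1231*(-1/198))) + 3390653/4430434 = (1854 + 1574*(1231/198)) + 3390653/4430434 = (1854 + 968797/99) + 3390653/4430434 = 1152343/99 + 3390653/4430434 = 5105715281509/438612966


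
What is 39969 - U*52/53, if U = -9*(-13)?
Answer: 2112273/53 ≈ 39854.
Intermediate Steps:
U = 117
39969 - U*52/53 = 39969 - 117*52/53 = 39969 - 1*6084/53 = 39969 - 6084/53 = 2112273/53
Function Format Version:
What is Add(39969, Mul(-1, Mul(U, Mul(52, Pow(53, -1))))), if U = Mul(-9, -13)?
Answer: Rational(2112273, 53) ≈ 39854.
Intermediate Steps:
U = 117
Add(39969, Mul(-1, Mul(U, Mul(52, Pow(53, -1))))) = Add(39969, Mul(-1, Mul(117, Mul(52, Pow(53, -1))))) = Add(39969, Mul(-1, Mul(117, Mul(52, Rational(1, 53))))) = Add(39969, Mul(-1, Mul(117, Rational(52, 53)))) = Add(39969, Mul(-1, Rational(6084, 53))) = Add(39969, Rational(-6084, 53)) = Rational(2112273, 53)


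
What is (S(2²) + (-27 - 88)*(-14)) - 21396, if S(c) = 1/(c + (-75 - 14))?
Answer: -1681811/85 ≈ -19786.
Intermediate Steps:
S(c) = 1/(-89 + c) (S(c) = 1/(c - 89) = 1/(-89 + c))
(S(2²) + (-27 - 88)*(-14)) - 21396 = (1/(-89 + 2²) + (-27 - 88)*(-14)) - 21396 = (1/(-89 + 4) - 115*(-14)) - 21396 = (1/(-85) + 1610) - 21396 = (-1/85 + 1610) - 21396 = 136849/85 - 21396 = -1681811/85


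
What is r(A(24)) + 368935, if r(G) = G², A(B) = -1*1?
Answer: 368936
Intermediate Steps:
A(B) = -1
r(A(24)) + 368935 = (-1)² + 368935 = 1 + 368935 = 368936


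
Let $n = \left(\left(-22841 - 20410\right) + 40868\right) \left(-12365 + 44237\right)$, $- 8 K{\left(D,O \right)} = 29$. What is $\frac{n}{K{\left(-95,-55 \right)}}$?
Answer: $\frac{607607808}{29} \approx 2.0952 \cdot 10^{7}$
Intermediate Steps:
$K{\left(D,O \right)} = - \frac{29}{8}$ ($K{\left(D,O \right)} = \left(- \frac{1}{8}\right) 29 = - \frac{29}{8}$)
$n = -75950976$ ($n = \left(-43251 + 40868\right) 31872 = \left(-2383\right) 31872 = -75950976$)
$\frac{n}{K{\left(-95,-55 \right)}} = - \frac{75950976}{- \frac{29}{8}} = \left(-75950976\right) \left(- \frac{8}{29}\right) = \frac{607607808}{29}$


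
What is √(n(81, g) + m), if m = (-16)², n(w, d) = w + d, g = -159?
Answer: √178 ≈ 13.342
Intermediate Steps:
n(w, d) = d + w
m = 256
√(n(81, g) + m) = √((-159 + 81) + 256) = √(-78 + 256) = √178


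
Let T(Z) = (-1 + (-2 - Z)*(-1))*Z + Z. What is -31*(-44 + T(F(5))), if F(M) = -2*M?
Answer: -1116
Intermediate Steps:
T(Z) = Z + Z*(1 + Z) (T(Z) = (-1 + (2 + Z))*Z + Z = (1 + Z)*Z + Z = Z*(1 + Z) + Z = Z + Z*(1 + Z))
-31*(-44 + T(F(5))) = -31*(-44 + (-2*5)*(2 - 2*5)) = -31*(-44 - 10*(2 - 10)) = -31*(-44 - 10*(-8)) = -31*(-44 + 80) = -31*36 = -1116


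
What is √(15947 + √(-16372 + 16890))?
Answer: √(15947 + √518) ≈ 126.37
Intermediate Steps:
√(15947 + √(-16372 + 16890)) = √(15947 + √518)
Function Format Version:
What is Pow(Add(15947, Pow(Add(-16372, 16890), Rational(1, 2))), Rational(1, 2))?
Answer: Pow(Add(15947, Pow(518, Rational(1, 2))), Rational(1, 2)) ≈ 126.37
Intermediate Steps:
Pow(Add(15947, Pow(Add(-16372, 16890), Rational(1, 2))), Rational(1, 2)) = Pow(Add(15947, Pow(518, Rational(1, 2))), Rational(1, 2))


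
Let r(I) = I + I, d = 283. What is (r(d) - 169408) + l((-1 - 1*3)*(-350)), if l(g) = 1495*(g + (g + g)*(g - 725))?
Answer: 2827474158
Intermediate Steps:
r(I) = 2*I
l(g) = 1495*g + 2990*g*(-725 + g) (l(g) = 1495*(g + (2*g)*(-725 + g)) = 1495*(g + 2*g*(-725 + g)) = 1495*g + 2990*g*(-725 + g))
(r(d) - 169408) + l((-1 - 1*3)*(-350)) = (2*283 - 169408) + 1495*((-1 - 1*3)*(-350))*(-1449 + 2*((-1 - 1*3)*(-350))) = (566 - 169408) + 1495*((-1 - 3)*(-350))*(-1449 + 2*((-1 - 3)*(-350))) = -168842 + 1495*(-4*(-350))*(-1449 + 2*(-4*(-350))) = -168842 + 1495*1400*(-1449 + 2*1400) = -168842 + 1495*1400*(-1449 + 2800) = -168842 + 1495*1400*1351 = -168842 + 2827643000 = 2827474158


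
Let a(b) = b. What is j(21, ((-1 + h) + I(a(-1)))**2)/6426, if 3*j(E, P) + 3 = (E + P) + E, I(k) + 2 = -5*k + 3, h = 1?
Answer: 25/6426 ≈ 0.0038904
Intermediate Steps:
I(k) = 1 - 5*k (I(k) = -2 + (-5*k + 3) = -2 + (3 - 5*k) = 1 - 5*k)
j(E, P) = -1 + P/3 + 2*E/3 (j(E, P) = -1 + ((E + P) + E)/3 = -1 + (P + 2*E)/3 = -1 + (P/3 + 2*E/3) = -1 + P/3 + 2*E/3)
j(21, ((-1 + h) + I(a(-1)))**2)/6426 = (-1 + ((-1 + 1) + (1 - 5*(-1)))**2/3 + (2/3)*21)/6426 = (-1 + (0 + (1 + 5))**2/3 + 14)*(1/6426) = (-1 + (0 + 6)**2/3 + 14)*(1/6426) = (-1 + (1/3)*6**2 + 14)*(1/6426) = (-1 + (1/3)*36 + 14)*(1/6426) = (-1 + 12 + 14)*(1/6426) = 25*(1/6426) = 25/6426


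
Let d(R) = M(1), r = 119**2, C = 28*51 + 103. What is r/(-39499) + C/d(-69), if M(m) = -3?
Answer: -60515452/118497 ≈ -510.69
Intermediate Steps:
C = 1531 (C = 1428 + 103 = 1531)
r = 14161
d(R) = -3
r/(-39499) + C/d(-69) = 14161/(-39499) + 1531/(-3) = 14161*(-1/39499) + 1531*(-1/3) = -14161/39499 - 1531/3 = -60515452/118497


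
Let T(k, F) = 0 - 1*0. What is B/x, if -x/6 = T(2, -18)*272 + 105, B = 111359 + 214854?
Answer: -326213/630 ≈ -517.80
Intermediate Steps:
B = 326213
T(k, F) = 0 (T(k, F) = 0 + 0 = 0)
x = -630 (x = -6*(0*272 + 105) = -6*(0 + 105) = -6*105 = -630)
B/x = 326213/(-630) = 326213*(-1/630) = -326213/630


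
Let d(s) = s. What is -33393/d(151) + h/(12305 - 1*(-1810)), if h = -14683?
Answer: -473559328/2131365 ≈ -222.19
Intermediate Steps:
-33393/d(151) + h/(12305 - 1*(-1810)) = -33393/151 - 14683/(12305 - 1*(-1810)) = -33393*1/151 - 14683/(12305 + 1810) = -33393/151 - 14683/14115 = -473559328/2131365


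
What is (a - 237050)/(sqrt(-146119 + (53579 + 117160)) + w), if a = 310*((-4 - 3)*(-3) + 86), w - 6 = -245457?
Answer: 50042549880/60246168781 + 407760*sqrt(6155)/60246168781 ≈ 0.83117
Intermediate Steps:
w = -245451 (w = 6 - 245457 = -245451)
a = 33170 (a = 310*(-7*(-3) + 86) = 310*(21 + 86) = 310*107 = 33170)
(a - 237050)/(sqrt(-146119 + (53579 + 117160)) + w) = (33170 - 237050)/(sqrt(-146119 + (53579 + 117160)) - 245451) = -203880/(sqrt(-146119 + 170739) - 245451) = -203880/(sqrt(24620) - 245451) = -203880/(2*sqrt(6155) - 245451) = -203880/(-245451 + 2*sqrt(6155))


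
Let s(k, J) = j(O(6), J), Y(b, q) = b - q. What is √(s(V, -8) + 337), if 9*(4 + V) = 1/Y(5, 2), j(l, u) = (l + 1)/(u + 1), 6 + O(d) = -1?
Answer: √16555/7 ≈ 18.381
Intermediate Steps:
O(d) = -7 (O(d) = -6 - 1 = -7)
j(l, u) = (1 + l)/(1 + u)
V = -107/27 (V = -4 + 1/(9*(5 - 1*2)) = -4 + 1/(9*(5 - 2)) = -4 + (⅑)/3 = -4 + (⅑)*(⅓) = -4 + 1/27 = -107/27 ≈ -3.9630)
s(k, J) = -6/(1 + J) (s(k, J) = (1 - 7)/(1 + J) = -6/(1 + J))
√(s(V, -8) + 337) = √(-6/(1 - 8) + 337) = √(-6/(-7) + 337) = √(-6*(-⅐) + 337) = √(6/7 + 337) = √(2365/7) = √16555/7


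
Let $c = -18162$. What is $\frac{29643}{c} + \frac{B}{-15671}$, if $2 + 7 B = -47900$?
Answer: $- \frac{793917349}{664105638} \approx -1.1955$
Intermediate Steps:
$B = - \frac{47902}{7}$ ($B = - \frac{2}{7} + \frac{1}{7} \left(-47900\right) = - \frac{2}{7} - \frac{47900}{7} = - \frac{47902}{7} \approx -6843.1$)
$\frac{29643}{c} + \frac{B}{-15671} = \frac{29643}{-18162} - \frac{47902}{7 \left(-15671\right)} = 29643 \left(- \frac{1}{18162}\right) - - \frac{47902}{109697} = - \frac{9881}{6054} + \frac{47902}{109697} = - \frac{793917349}{664105638}$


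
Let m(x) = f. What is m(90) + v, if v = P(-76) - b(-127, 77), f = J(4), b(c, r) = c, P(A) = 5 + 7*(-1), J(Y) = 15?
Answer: 140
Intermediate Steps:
P(A) = -2 (P(A) = 5 - 7 = -2)
f = 15
m(x) = 15
v = 125 (v = -2 - 1*(-127) = -2 + 127 = 125)
m(90) + v = 15 + 125 = 140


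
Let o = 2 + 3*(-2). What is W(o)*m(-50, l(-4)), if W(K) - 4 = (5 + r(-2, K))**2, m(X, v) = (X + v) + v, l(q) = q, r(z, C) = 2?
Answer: -3074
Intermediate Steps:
o = -4 (o = 2 - 6 = -4)
m(X, v) = X + 2*v
W(K) = 53 (W(K) = 4 + (5 + 2)**2 = 4 + 7**2 = 4 + 49 = 53)
W(o)*m(-50, l(-4)) = 53*(-50 + 2*(-4)) = 53*(-50 - 8) = 53*(-58) = -3074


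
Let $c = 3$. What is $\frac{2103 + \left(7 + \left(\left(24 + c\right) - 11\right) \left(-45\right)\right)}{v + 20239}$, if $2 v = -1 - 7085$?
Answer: $\frac{695}{8348} \approx 0.083254$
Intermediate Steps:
$v = -3543$ ($v = \frac{-1 - 7085}{2} = \frac{1}{2} \left(-7086\right) = -3543$)
$\frac{2103 + \left(7 + \left(\left(24 + c\right) - 11\right) \left(-45\right)\right)}{v + 20239} = \frac{2103 + \left(7 + \left(\left(24 + 3\right) - 11\right) \left(-45\right)\right)}{-3543 + 20239} = \frac{2103 + \left(7 + \left(27 - 11\right) \left(-45\right)\right)}{16696} = \left(2103 + \left(7 + 16 \left(-45\right)\right)\right) \frac{1}{16696} = \left(2103 + \left(7 - 720\right)\right) \frac{1}{16696} = \left(2103 - 713\right) \frac{1}{16696} = 1390 \cdot \frac{1}{16696} = \frac{695}{8348}$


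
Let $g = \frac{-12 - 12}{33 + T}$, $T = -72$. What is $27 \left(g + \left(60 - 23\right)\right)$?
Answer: $\frac{13203}{13} \approx 1015.6$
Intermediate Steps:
$g = \frac{8}{13}$ ($g = \frac{-12 - 12}{33 - 72} = - \frac{24}{-39} = \left(-24\right) \left(- \frac{1}{39}\right) = \frac{8}{13} \approx 0.61539$)
$27 \left(g + \left(60 - 23\right)\right) = 27 \left(\frac{8}{13} + \left(60 - 23\right)\right) = 27 \left(\frac{8}{13} + 37\right) = 27 \cdot \frac{489}{13} = \frac{13203}{13}$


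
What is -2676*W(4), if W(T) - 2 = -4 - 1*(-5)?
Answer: -8028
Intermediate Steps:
W(T) = 3 (W(T) = 2 + (-4 - 1*(-5)) = 2 + (-4 + 5) = 2 + 1 = 3)
-2676*W(4) = -2676*3 = -8028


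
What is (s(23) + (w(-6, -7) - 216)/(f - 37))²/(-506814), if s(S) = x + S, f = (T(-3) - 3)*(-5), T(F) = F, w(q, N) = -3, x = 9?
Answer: -196249/24833886 ≈ -0.0079025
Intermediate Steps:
f = 30 (f = (-3 - 3)*(-5) = -6*(-5) = 30)
s(S) = 9 + S
(s(23) + (w(-6, -7) - 216)/(f - 37))²/(-506814) = ((9 + 23) + (-3 - 216)/(30 - 37))²/(-506814) = (32 - 219/(-7))²*(-1/506814) = (32 - 219*(-⅐))²*(-1/506814) = (32 + 219/7)²*(-1/506814) = (443/7)²*(-1/506814) = (196249/49)*(-1/506814) = -196249/24833886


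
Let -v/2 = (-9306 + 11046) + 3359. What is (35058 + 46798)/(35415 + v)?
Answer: 81856/25217 ≈ 3.2461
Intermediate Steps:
v = -10198 (v = -2*((-9306 + 11046) + 3359) = -2*(1740 + 3359) = -2*5099 = -10198)
(35058 + 46798)/(35415 + v) = (35058 + 46798)/(35415 - 10198) = 81856/25217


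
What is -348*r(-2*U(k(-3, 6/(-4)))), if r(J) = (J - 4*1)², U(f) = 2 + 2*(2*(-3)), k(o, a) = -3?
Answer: -89088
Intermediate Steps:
U(f) = -10 (U(f) = 2 + 2*(-6) = 2 - 12 = -10)
r(J) = (-4 + J)² (r(J) = (J - 4)² = (-4 + J)²)
-348*r(-2*U(k(-3, 6/(-4)))) = -348*(-4 - 2*(-10))² = -348*(-4 + 20)² = -348*16² = -348*256 = -89088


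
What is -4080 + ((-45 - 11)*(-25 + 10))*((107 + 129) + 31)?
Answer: 220200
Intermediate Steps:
-4080 + ((-45 - 11)*(-25 + 10))*((107 + 129) + 31) = -4080 + (-56*(-15))*(236 + 31) = -4080 + 840*267 = -4080 + 224280 = 220200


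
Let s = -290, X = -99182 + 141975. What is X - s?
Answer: 43083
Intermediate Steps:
X = 42793
X - s = 42793 - 1*(-290) = 42793 + 290 = 43083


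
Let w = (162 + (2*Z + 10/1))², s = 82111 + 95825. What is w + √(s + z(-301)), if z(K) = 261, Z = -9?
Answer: 23716 + √178197 ≈ 24138.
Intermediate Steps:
s = 177936
w = 23716 (w = (162 + (2*(-9) + 10/1))² = (162 + (-18 + 10*1))² = (162 + (-18 + 10))² = (162 - 8)² = 154² = 23716)
w + √(s + z(-301)) = 23716 + √(177936 + 261) = 23716 + √178197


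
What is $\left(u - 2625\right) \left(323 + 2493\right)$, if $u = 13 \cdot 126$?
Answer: $-2779392$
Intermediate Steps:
$u = 1638$
$\left(u - 2625\right) \left(323 + 2493\right) = \left(1638 - 2625\right) \left(323 + 2493\right) = \left(-987\right) 2816 = -2779392$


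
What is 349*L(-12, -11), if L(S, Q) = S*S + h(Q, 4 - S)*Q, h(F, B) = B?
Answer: -11168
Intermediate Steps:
L(S, Q) = S² + Q*(4 - S) (L(S, Q) = S*S + (4 - S)*Q = S² + Q*(4 - S))
349*L(-12, -11) = 349*((-12)² - 1*(-11)*(-4 - 12)) = 349*(144 - 1*(-11)*(-16)) = 349*(144 - 176) = 349*(-32) = -11168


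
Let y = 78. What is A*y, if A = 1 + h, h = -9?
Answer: -624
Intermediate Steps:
A = -8 (A = 1 - 9 = -8)
A*y = -8*78 = -624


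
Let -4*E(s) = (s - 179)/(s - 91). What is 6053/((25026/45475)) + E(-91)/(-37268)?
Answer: 1867028110435055/169745752176 ≈ 10999.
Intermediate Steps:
E(s) = -(-179 + s)/(4*(-91 + s)) (E(s) = -(s - 179)/(4*(s - 91)) = -(-179 + s)/(4*(-91 + s)))
6053/((25026/45475)) + E(-91)/(-37268) = 6053/((25026/45475)) + ((179 - 1*(-91))/(4*(-91 - 91)))/(-37268) = 6053/((25026*(1/45475))) + ((¼)*(179 + 91)/(-182))*(-1/37268) = 6053/(25026/45475) + ((¼)*(-1/182)*270)*(-1/37268) = 6053*(45475/25026) - 135/364*(-1/37268) = 275260175/25026 + 135/13565552 = 1867028110435055/169745752176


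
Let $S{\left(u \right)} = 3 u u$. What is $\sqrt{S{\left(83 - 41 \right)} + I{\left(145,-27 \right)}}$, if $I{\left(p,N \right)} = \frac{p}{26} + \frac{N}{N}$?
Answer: $\frac{3 \sqrt{397982}}{26} \approx 72.791$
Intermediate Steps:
$S{\left(u \right)} = 3 u^{2}$
$I{\left(p,N \right)} = 1 + \frac{p}{26}$ ($I{\left(p,N \right)} = p \frac{1}{26} + 1 = \frac{p}{26} + 1 = 1 + \frac{p}{26}$)
$\sqrt{S{\left(83 - 41 \right)} + I{\left(145,-27 \right)}} = \sqrt{3 \left(83 - 41\right)^{2} + \left(1 + \frac{1}{26} \cdot 145\right)} = \sqrt{3 \left(83 - 41\right)^{2} + \left(1 + \frac{145}{26}\right)} = \sqrt{3 \cdot 42^{2} + \frac{171}{26}} = \sqrt{3 \cdot 1764 + \frac{171}{26}} = \sqrt{5292 + \frac{171}{26}} = \sqrt{\frac{137763}{26}} = \frac{3 \sqrt{397982}}{26}$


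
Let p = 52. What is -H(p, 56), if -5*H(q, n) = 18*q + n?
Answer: 992/5 ≈ 198.40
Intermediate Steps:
H(q, n) = -18*q/5 - n/5 (H(q, n) = -(18*q + n)/5 = -(n + 18*q)/5 = -18*q/5 - n/5)
-H(p, 56) = -(-18/5*52 - ⅕*56) = -(-936/5 - 56/5) = -1*(-992/5) = 992/5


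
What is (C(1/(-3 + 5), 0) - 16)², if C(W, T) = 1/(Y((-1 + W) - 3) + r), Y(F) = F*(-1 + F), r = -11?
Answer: 90000/361 ≈ 249.31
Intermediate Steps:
C(W, T) = 1/(-11 + (-5 + W)*(-4 + W)) (C(W, T) = 1/(((-1 + W) - 3)*(-1 + ((-1 + W) - 3)) - 11) = 1/((-4 + W)*(-1 + (-4 + W)) - 11) = 1/((-4 + W)*(-5 + W) - 11) = 1/((-5 + W)*(-4 + W) - 11) = 1/(-11 + (-5 + W)*(-4 + W)))
(C(1/(-3 + 5), 0) - 16)² = (1/(-11 + (-5 + 1/(-3 + 5))*(-4 + 1/(-3 + 5))) - 16)² = (1/(-11 + (-5 + 1/2)*(-4 + 1/2)) - 16)² = (1/(-11 + (-5 + ½)*(-4 + ½)) - 16)² = (1/(-11 - 9/2*(-7/2)) - 16)² = (1/(-11 + 63/4) - 16)² = (1/(19/4) - 16)² = (4/19 - 16)² = (-300/19)² = 90000/361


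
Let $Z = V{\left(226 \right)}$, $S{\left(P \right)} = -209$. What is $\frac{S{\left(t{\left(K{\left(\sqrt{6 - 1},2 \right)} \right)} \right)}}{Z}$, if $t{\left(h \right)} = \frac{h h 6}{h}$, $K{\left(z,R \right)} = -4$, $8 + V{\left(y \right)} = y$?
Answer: $- \frac{209}{218} \approx -0.95872$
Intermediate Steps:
$V{\left(y \right)} = -8 + y$
$t{\left(h \right)} = 6 h$ ($t{\left(h \right)} = \frac{h 6 h}{h} = \frac{6 h^{2}}{h} = 6 h$)
$Z = 218$ ($Z = -8 + 226 = 218$)
$\frac{S{\left(t{\left(K{\left(\sqrt{6 - 1},2 \right)} \right)} \right)}}{Z} = - \frac{209}{218}$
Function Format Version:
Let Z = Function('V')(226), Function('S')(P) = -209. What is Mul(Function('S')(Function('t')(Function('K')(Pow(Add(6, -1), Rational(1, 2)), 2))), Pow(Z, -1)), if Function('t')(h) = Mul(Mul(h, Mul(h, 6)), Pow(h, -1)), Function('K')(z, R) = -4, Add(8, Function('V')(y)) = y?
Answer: Rational(-209, 218) ≈ -0.95872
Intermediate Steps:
Function('V')(y) = Add(-8, y)
Function('t')(h) = Mul(6, h) (Function('t')(h) = Mul(Mul(h, Mul(6, h)), Pow(h, -1)) = Mul(Mul(6, Pow(h, 2)), Pow(h, -1)) = Mul(6, h))
Z = 218 (Z = Add(-8, 226) = 218)
Mul(Function('S')(Function('t')(Function('K')(Pow(Add(6, -1), Rational(1, 2)), 2))), Pow(Z, -1)) = Mul(-209, Pow(218, -1)) = Mul(-209, Rational(1, 218)) = Rational(-209, 218)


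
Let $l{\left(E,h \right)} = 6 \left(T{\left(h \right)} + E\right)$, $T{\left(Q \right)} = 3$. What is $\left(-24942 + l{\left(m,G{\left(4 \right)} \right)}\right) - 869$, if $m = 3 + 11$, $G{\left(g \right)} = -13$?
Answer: $-25709$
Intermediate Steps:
$m = 14$
$l{\left(E,h \right)} = 18 + 6 E$ ($l{\left(E,h \right)} = 6 \left(3 + E\right) = 18 + 6 E$)
$\left(-24942 + l{\left(m,G{\left(4 \right)} \right)}\right) - 869 = \left(-24942 + \left(18 + 6 \cdot 14\right)\right) - 869 = \left(-24942 + \left(18 + 84\right)\right) - 869 = \left(-24942 + 102\right) - 869 = -24840 - 869 = -25709$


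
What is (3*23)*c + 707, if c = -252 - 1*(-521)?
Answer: 19268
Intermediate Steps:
c = 269 (c = -252 + 521 = 269)
(3*23)*c + 707 = (3*23)*269 + 707 = 69*269 + 707 = 18561 + 707 = 19268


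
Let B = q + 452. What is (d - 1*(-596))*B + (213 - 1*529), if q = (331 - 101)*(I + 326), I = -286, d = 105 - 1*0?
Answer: 6765736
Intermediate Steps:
d = 105 (d = 105 + 0 = 105)
q = 9200 (q = (331 - 101)*(-286 + 326) = 230*40 = 9200)
B = 9652 (B = 9200 + 452 = 9652)
(d - 1*(-596))*B + (213 - 1*529) = (105 - 1*(-596))*9652 + (213 - 1*529) = (105 + 596)*9652 + (213 - 529) = 701*9652 - 316 = 6766052 - 316 = 6765736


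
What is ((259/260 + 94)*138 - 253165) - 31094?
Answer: -35249439/130 ≈ -2.7115e+5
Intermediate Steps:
((259/260 + 94)*138 - 253165) - 31094 = ((24699/260)*138 - 253165) - 31094 = (1704231/130 - 253165) - 31094 = -31207219/130 - 31094 = -35249439/130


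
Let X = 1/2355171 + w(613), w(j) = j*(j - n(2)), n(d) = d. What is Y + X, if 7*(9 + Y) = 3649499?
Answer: 2109976502362/2355171 ≈ 8.9589e+5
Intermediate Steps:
Y = 521348 (Y = -9 + (⅐)*3649499 = -9 + 521357 = 521348)
w(j) = j*(-2 + j) (w(j) = j*(j - 1*2) = j*(j - 2) = j*(-2 + j))
X = 882112811854/2355171 (X = 1/2355171 + 613*(-2 + 613) = 1/2355171 + 613*611 = 1/2355171 + 374543 = 882112811854/2355171 ≈ 3.7454e+5)
Y + X = 521348 + 882112811854/2355171 = 2109976502362/2355171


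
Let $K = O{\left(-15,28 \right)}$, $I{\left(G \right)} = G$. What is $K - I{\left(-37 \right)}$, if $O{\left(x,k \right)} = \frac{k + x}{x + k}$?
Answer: $38$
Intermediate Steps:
$O{\left(x,k \right)} = 1$ ($O{\left(x,k \right)} = \frac{k + x}{k + x} = 1$)
$K = 1$
$K - I{\left(-37 \right)} = 1 - -37 = 1 + 37 = 38$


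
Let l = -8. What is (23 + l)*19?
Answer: 285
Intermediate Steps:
(23 + l)*19 = (23 - 8)*19 = 15*19 = 285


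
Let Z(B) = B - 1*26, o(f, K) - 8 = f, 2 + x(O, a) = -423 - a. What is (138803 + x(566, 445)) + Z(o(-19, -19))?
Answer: 137896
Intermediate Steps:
x(O, a) = -425 - a (x(O, a) = -2 + (-423 - a) = -425 - a)
o(f, K) = 8 + f
Z(B) = -26 + B (Z(B) = B - 26 = -26 + B)
(138803 + x(566, 445)) + Z(o(-19, -19)) = (138803 + (-425 - 1*445)) + (-26 + (8 - 19)) = (138803 + (-425 - 445)) + (-26 - 11) = (138803 - 870) - 37 = 137933 - 37 = 137896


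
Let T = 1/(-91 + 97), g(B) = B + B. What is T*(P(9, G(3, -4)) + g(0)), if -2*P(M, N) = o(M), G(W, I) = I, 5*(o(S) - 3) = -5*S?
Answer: ½ ≈ 0.50000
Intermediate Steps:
o(S) = 3 - S (o(S) = 3 + (-5*S)/5 = 3 - S)
g(B) = 2*B
T = ⅙ (T = 1/6 = ⅙ ≈ 0.16667)
P(M, N) = -3/2 + M/2 (P(M, N) = -(3 - M)/2 = -3/2 + M/2)
T*(P(9, G(3, -4)) + g(0)) = ((-3/2 + (½)*9) + 2*0)/6 = ((-3/2 + 9/2) + 0)/6 = (3 + 0)/6 = (⅙)*3 = ½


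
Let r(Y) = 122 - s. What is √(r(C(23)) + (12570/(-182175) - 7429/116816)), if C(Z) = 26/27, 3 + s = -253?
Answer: √19798258412779815/7238420 ≈ 19.439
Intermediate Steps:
s = -256 (s = -3 - 253 = -256)
C(Z) = 26/27 (C(Z) = 26*(1/27) = 26/27)
r(Y) = 378 (r(Y) = 122 - 1*(-256) = 122 + 256 = 378)
√(r(C(23)) + (12570/(-182175) - 7429/116816)) = √(378 + (12570/(-182175) - 7429/116816)) = √(378 + (12570*(-1/182175) - 7429*1/116816)) = √(378 + (-838/12145 - 7429/116816)) = √(378 - 26873859/202675760) = √(76584563421/202675760) = √19798258412779815/7238420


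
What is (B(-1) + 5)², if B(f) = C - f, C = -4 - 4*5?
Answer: 324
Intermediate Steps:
C = -24 (C = -4 - 20 = -24)
B(f) = -24 - f
(B(-1) + 5)² = ((-24 - 1*(-1)) + 5)² = ((-24 + 1) + 5)² = (-23 + 5)² = (-18)² = 324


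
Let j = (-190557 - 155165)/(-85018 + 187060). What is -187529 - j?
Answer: -9567744248/51021 ≈ -1.8753e+5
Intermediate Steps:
j = -172861/51021 (j = -345722/102042 = -345722*1/102042 = -172861/51021 ≈ -3.3880)
-187529 - j = -187529 - 1*(-172861/51021) = -187529 + 172861/51021 = -9567744248/51021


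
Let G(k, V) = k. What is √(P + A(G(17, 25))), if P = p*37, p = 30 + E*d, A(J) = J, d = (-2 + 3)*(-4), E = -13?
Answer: 3*√339 ≈ 55.236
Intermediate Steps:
d = -4 (d = 1*(-4) = -4)
p = 82 (p = 30 - 13*(-4) = 30 + 52 = 82)
P = 3034 (P = 82*37 = 3034)
√(P + A(G(17, 25))) = √(3034 + 17) = √3051 = 3*√339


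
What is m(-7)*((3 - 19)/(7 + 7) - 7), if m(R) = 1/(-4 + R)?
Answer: 57/77 ≈ 0.74026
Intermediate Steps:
m(-7)*((3 - 19)/(7 + 7) - 7) = ((3 - 19)/(7 + 7) - 7)/(-4 - 7) = (-16/14 - 7)/(-11) = -(-16*1/14 - 7)/11 = -(-8/7 - 7)/11 = -1/11*(-57/7) = 57/77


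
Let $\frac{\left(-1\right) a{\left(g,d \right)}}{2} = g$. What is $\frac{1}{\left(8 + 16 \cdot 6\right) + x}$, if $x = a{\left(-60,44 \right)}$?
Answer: $\frac{1}{224} \approx 0.0044643$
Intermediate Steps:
$a{\left(g,d \right)} = - 2 g$
$x = 120$ ($x = \left(-2\right) \left(-60\right) = 120$)
$\frac{1}{\left(8 + 16 \cdot 6\right) + x} = \frac{1}{\left(8 + 16 \cdot 6\right) + 120} = \frac{1}{\left(8 + 96\right) + 120} = \frac{1}{104 + 120} = \frac{1}{224}$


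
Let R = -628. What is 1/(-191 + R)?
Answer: -1/819 ≈ -0.0012210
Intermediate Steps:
1/(-191 + R) = 1/(-191 - 628) = 1/(-819) = -1/819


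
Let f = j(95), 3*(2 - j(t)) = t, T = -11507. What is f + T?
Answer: -34610/3 ≈ -11537.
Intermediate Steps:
j(t) = 2 - t/3
f = -89/3 (f = 2 - 1/3*95 = 2 - 95/3 = -89/3 ≈ -29.667)
f + T = -89/3 - 11507 = -34610/3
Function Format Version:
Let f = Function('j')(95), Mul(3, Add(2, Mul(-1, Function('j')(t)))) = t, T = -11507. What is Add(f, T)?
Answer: Rational(-34610, 3) ≈ -11537.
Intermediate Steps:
Function('j')(t) = Add(2, Mul(Rational(-1, 3), t))
f = Rational(-89, 3) (f = Add(2, Mul(Rational(-1, 3), 95)) = Add(2, Rational(-95, 3)) = Rational(-89, 3) ≈ -29.667)
Add(f, T) = Add(Rational(-89, 3), -11507) = Rational(-34610, 3)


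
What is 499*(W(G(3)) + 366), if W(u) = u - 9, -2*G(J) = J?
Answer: 354789/2 ≈ 1.7739e+5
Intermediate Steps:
G(J) = -J/2
W(u) = -9 + u
499*(W(G(3)) + 366) = 499*((-9 - ½*3) + 366) = 499*((-9 - 3/2) + 366) = 499*(-21/2 + 366) = 499*(711/2) = 354789/2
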